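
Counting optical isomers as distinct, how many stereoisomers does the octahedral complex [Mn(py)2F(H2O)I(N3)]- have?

15

The six octahedral sites form three mutually perpendicular trans pairs.
Exhaustive case analysis gives 9 geometric isomers.
Of these, 6 lack any improper symmetry element and so occur as enantiomeric pairs, giving 9 + 6 = 15 stereoisomers in total.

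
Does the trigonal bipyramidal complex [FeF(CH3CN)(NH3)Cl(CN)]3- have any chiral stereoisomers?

yes

Systematic enumeration (placing each ligand type in turn and discarding arrangements equivalent by rotation or reflection) gives 10 geometric isomers.
Of these, 10 lack any improper symmetry element and so occur as enantiomeric pairs, giving 10 + 10 = 20 stereoisomers in total.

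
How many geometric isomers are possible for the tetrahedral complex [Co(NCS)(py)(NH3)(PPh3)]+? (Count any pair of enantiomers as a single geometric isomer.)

All four vertices of a tetrahedron are equivalent and mutually adjacent, so cis/trans isomerism cannot arise.
Only one geometric arrangement is possible; it has no improper symmetry element, so it exists as a pair of enantiomers (2 stereoisomers).

1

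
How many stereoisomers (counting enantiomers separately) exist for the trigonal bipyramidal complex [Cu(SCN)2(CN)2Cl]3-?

6

In a trigonal bipyramid the two axial positions differ from the three equatorial ones.
Placing the ligands in turn and identifying arrangements related by rotation or reflection leaves 5 distinct geometric isomers.
One of these lacks any improper symmetry element and so occurs as an enantiomeric pair, giving 5 + 1 = 6 stereoisomers in total.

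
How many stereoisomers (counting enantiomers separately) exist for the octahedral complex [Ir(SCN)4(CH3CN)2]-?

In an octahedral complex each vertex has one trans partner and four cis neighbours.
Working through the distinct placements yields 2 geometric isomers: CH3CN trans; CH3CN cis.
Each arrangement has an internal mirror plane or centre of symmetry, so none is chiral.

2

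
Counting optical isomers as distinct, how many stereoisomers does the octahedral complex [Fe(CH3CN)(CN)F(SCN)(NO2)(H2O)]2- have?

Exhaustive case analysis gives 15 geometric isomers.
Of these, 15 lack any improper symmetry element and so occur as enantiomeric pairs, giving 15 + 15 = 30 stereoisomers in total.

30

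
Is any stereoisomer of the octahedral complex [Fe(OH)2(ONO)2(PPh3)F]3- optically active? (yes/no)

yes

The distinct arrangements are (6 in all): OH cis, ONO cis (3 arrangements, 2 chiral); OH cis, ONO trans; OH trans, ONO cis; OH trans, ONO trans.
Of these, 2 lack any improper symmetry element and so occur as enantiomeric pairs, giving 6 + 2 = 8 stereoisomers in total.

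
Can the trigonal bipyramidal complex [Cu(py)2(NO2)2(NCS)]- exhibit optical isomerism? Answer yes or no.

yes

A trigonal bipyramid has two axial and three equatorial sites, which are chemically inequivalent.
Exhaustive case analysis gives 5 geometric isomers.
One of these lacks any improper symmetry element and so occurs as an enantiomeric pair, giving 5 + 1 = 6 stereoisomers in total.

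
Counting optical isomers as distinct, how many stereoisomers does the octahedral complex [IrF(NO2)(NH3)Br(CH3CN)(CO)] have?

30

An octahedron has six vertices in three trans pairs; every non-trans pair is cis.
Placing the ligands in turn and identifying arrangements related by rotation or reflection leaves 15 distinct geometric isomers.
Of these, 15 lack any improper symmetry element and so occur as enantiomeric pairs, giving 15 + 15 = 30 stereoisomers in total.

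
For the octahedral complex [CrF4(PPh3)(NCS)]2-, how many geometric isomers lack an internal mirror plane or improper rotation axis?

0

Systematic placement gives 2 geometric isomers: PPh3 and NCS mutually trans; PPh3 and NCS mutually cis.
Each arrangement has an internal mirror plane or centre of symmetry, so none is chiral.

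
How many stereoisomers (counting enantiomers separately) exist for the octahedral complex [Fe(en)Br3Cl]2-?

An octahedron has six vertices in three trans pairs; every non-trans pair is cis.
Each en is bidentate and must span two cis positions.
There are 2 geometric isomers: Br mer; Br fac.
Each arrangement has an internal mirror plane or centre of symmetry, so none is chiral.

2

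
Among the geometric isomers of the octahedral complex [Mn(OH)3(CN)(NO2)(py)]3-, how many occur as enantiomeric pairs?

An octahedron has six vertices in three trans pairs; every non-trans pair is cis.
The distinct arrangements are (4 in all): OH mer (3 arrangements); OH fac (chiral).
One of these lacks any improper symmetry element and so occurs as an enantiomeric pair, giving 4 + 1 = 5 stereoisomers in total.

1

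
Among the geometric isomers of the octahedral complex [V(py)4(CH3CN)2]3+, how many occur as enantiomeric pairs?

An octahedron has six vertices in three trans pairs; every non-trans pair is cis.
Systematic placement gives 2 geometric isomers: CH3CN trans; CH3CN cis.
Each arrangement has an internal mirror plane or centre of symmetry, so none is chiral.

0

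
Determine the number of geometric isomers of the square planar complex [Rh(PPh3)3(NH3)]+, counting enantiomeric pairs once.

1

Only one geometric arrangement is possible.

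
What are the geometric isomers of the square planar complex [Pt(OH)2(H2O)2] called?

cis and trans

In a square planar complex each vertex has one trans partner and two cis neighbours.
Working through the distinct placements yields 2 geometric isomers: OH cis; OH trans.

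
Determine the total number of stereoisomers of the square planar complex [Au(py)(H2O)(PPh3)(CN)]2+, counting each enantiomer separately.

3

In a square planar complex each vertex has one trans partner and two cis neighbours.
There are 3 geometric isomers: (CN/PPh3 trans, H2O/py trans); (CN/py trans, H2O/PPh3 trans); (CN/H2O trans, PPh3/py trans).
Each arrangement has an internal mirror plane or centre of symmetry, so none is chiral.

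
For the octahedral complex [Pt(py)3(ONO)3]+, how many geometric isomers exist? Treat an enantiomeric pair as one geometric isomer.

2

An octahedron has six vertices in three trans pairs; every non-trans pair is cis.
There are 2 geometric isomers: py mer; py fac.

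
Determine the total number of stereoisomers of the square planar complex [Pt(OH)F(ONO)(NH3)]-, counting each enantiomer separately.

3

In a square planar complex each vertex has one trans partner and two cis neighbours.
The distinct arrangements are (3 in all): (F/OH trans, NH3/ONO trans); (F/ONO trans, NH3/OH trans); (F/NH3 trans, OH/ONO trans).
Each arrangement has an internal mirror plane or centre of symmetry, so none is chiral.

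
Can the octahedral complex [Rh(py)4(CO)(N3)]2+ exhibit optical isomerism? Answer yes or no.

An octahedron has six vertices in three trans pairs; every non-trans pair is cis.
The distinct arrangements are (2 in all): CO and N3 mutually trans; CO and N3 mutually cis.
Each arrangement has an internal mirror plane or centre of symmetry, so none is chiral.

no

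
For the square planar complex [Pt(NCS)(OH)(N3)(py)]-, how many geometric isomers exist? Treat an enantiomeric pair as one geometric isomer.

3

Systematic placement gives 3 geometric isomers: (N3/OH trans, NCS/py trans); (N3/py trans, NCS/OH trans); (N3/NCS trans, OH/py trans).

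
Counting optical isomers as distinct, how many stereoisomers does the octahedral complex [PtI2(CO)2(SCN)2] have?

6

The six octahedral sites form three mutually perpendicular trans pairs.
Systematic placement gives 5 geometric isomers: I trans, CO trans, SCN trans; I cis, CO trans, SCN cis; I cis, CO cis, SCN trans; I cis, CO cis, SCN cis (chiral); I trans, CO cis, SCN cis.
One of these lacks any improper symmetry element and so occurs as an enantiomeric pair, giving 5 + 1 = 6 stereoisomers in total.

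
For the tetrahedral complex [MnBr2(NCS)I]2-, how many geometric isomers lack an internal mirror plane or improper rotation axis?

0

In a tetrahedral complex all four positions are equivalent and every pair of ligands is adjacent — there is no cis/trans distinction.
Only one geometric arrangement is possible.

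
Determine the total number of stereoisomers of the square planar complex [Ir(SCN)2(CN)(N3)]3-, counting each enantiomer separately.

In a square planar complex each vertex has one trans partner and two cis neighbours.
Systematic placement gives 2 geometric isomers: SCN cis; SCN trans.
Each arrangement has an internal mirror plane or centre of symmetry, so none is chiral.

2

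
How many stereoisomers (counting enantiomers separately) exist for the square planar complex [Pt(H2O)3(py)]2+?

1

A square has two trans pairs of vertices; adjacent vertices are cis.
Only one geometric arrangement is possible.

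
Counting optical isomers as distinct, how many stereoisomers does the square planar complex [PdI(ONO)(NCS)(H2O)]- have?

3

In a square planar complex each vertex has one trans partner and two cis neighbours.
The distinct arrangements are (3 in all): (H2O/NCS trans, I/ONO trans); (H2O/ONO trans, I/NCS trans); (H2O/I trans, NCS/ONO trans).
Each arrangement has an internal mirror plane or centre of symmetry, so none is chiral.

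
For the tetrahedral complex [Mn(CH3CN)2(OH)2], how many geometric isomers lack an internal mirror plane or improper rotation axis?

In a tetrahedral complex all four positions are equivalent and every pair of ligands is adjacent — there is no cis/trans distinction.
Only one geometric arrangement is possible.

0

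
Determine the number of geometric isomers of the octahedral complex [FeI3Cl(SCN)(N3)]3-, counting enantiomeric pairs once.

The six octahedral sites form three mutually perpendicular trans pairs.
Systematic placement gives 4 geometric isomers: I mer (3 arrangements); I fac (chiral).

4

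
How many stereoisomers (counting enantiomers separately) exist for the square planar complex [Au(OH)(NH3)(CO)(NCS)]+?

3

In a square planar complex each vertex has one trans partner and two cis neighbours.
Systematic placement gives 3 geometric isomers: (CO/NH3 trans, NCS/OH trans); (CO/OH trans, NCS/NH3 trans); (CO/NCS trans, NH3/OH trans).
Each arrangement has an internal mirror plane or centre of symmetry, so none is chiral.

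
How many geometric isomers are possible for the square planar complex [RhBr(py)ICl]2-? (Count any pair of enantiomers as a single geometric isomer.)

In a square planar complex each vertex has one trans partner and two cis neighbours.
Systematic placement gives 3 geometric isomers: (Br/I trans, Cl/py trans); (Br/py trans, Cl/I trans); (Br/Cl trans, I/py trans).

3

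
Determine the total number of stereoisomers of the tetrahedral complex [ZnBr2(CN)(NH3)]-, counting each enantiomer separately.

1

In a tetrahedral complex all four positions are equivalent and every pair of ligands is adjacent — there is no cis/trans distinction.
Only one geometric arrangement is possible.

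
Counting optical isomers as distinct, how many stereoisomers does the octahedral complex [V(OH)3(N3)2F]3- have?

Working through the distinct placements yields 3 geometric isomers: OH mer, N3 cis; OH mer, N3 trans; OH fac, N3 cis.
Each arrangement has an internal mirror plane or centre of symmetry, so none is chiral.

3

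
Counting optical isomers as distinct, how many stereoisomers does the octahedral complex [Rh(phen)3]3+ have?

An octahedron has six vertices in three trans pairs; every non-trans pair is cis.
Each phen is bidentate and must span two cis positions.
Only one geometric arrangement is possible; it has no improper symmetry element, so it exists as a pair of enantiomers (2 stereoisomers).

2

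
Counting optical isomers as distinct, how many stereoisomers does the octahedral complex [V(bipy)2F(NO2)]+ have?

Each bipy is bidentate and must span two cis positions.
There are 2 geometric isomers: F and NO2 mutually trans; F and NO2 mutually cis (chiral).
One of these lacks any improper symmetry element and so occurs as an enantiomeric pair, giving 2 + 1 = 3 stereoisomers in total.

3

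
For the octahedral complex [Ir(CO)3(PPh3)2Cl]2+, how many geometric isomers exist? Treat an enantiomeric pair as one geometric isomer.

The six octahedral sites form three mutually perpendicular trans pairs.
The distinct arrangements are (3 in all): CO mer, PPh3 trans; CO mer, PPh3 cis; CO fac, PPh3 cis.

3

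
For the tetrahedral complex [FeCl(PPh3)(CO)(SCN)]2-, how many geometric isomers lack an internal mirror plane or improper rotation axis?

1

All four vertices of a tetrahedron are equivalent and mutually adjacent, so cis/trans isomerism cannot arise.
Only one geometric arrangement is possible; it has no improper symmetry element, so it exists as a pair of enantiomers (2 stereoisomers).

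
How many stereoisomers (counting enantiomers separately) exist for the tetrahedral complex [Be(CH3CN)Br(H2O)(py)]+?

2

All four vertices of a tetrahedron are equivalent and mutually adjacent, so cis/trans isomerism cannot arise.
Only one geometric arrangement is possible; it has no improper symmetry element, so it exists as a pair of enantiomers (2 stereoisomers).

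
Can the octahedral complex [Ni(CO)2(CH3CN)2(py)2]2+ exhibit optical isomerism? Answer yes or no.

yes

The six octahedral sites form three mutually perpendicular trans pairs.
There are 5 geometric isomers: CO trans, CH3CN trans, py trans; CO cis, CH3CN trans, py cis; CO cis, CH3CN cis, py trans; CO cis, CH3CN cis, py cis (chiral); CO trans, CH3CN cis, py cis.
One of these lacks any improper symmetry element and so occurs as an enantiomeric pair, giving 5 + 1 = 6 stereoisomers in total.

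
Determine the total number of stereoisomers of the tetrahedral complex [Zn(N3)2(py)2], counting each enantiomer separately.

1

Only one geometric arrangement is possible.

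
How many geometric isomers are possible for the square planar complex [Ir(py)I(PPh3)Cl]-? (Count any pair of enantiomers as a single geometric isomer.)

In a square planar complex each vertex has one trans partner and two cis neighbours.
There are 3 geometric isomers: (Cl/PPh3 trans, I/py trans); (Cl/py trans, I/PPh3 trans); (Cl/I trans, PPh3/py trans).

3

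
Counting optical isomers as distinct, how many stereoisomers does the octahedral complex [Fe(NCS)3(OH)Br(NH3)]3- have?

5

There are 4 geometric isomers: NCS mer (3 arrangements); NCS fac (chiral).
One of these lacks any improper symmetry element and so occurs as an enantiomeric pair, giving 4 + 1 = 5 stereoisomers in total.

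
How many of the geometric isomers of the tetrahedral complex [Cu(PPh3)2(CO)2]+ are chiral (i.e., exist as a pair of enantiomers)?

0

In a tetrahedral complex all four positions are equivalent and every pair of ligands is adjacent — there is no cis/trans distinction.
Only one geometric arrangement is possible.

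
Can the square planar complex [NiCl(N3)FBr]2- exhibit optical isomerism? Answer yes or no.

no

A square has two trans pairs of vertices; adjacent vertices are cis.
Working through the distinct placements yields 3 geometric isomers: (Br/F trans, Cl/N3 trans); (Br/N3 trans, Cl/F trans); (Br/Cl trans, F/N3 trans).
Each arrangement has an internal mirror plane or centre of symmetry, so none is chiral.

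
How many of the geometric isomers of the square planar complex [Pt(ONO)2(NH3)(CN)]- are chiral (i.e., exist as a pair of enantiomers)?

0

In a square planar complex each vertex has one trans partner and two cis neighbours.
Systematic placement gives 2 geometric isomers: ONO cis; ONO trans.
Each arrangement has an internal mirror plane or centre of symmetry, so none is chiral.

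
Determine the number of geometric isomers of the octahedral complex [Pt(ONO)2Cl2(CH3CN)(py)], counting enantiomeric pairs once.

An octahedron has six vertices in three trans pairs; every non-trans pair is cis.
There are 6 geometric isomers: ONO cis, Cl cis (3 arrangements, 2 chiral); ONO trans, Cl cis; ONO cis, Cl trans; ONO trans, Cl trans.

6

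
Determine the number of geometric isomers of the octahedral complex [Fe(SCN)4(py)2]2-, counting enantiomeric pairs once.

The six octahedral sites form three mutually perpendicular trans pairs.
The distinct arrangements are (2 in all): py trans; py cis.

2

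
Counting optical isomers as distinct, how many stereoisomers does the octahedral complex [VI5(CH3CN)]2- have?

An octahedron has six vertices in three trans pairs; every non-trans pair is cis.
Only one geometric arrangement is possible.

1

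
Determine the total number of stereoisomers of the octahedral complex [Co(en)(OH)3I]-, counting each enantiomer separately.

An octahedron has six vertices in three trans pairs; every non-trans pair is cis.
Each en is bidentate and must span two cis positions.
Systematic placement gives 2 geometric isomers: OH fac; OH mer.
Each arrangement has an internal mirror plane or centre of symmetry, so none is chiral.

2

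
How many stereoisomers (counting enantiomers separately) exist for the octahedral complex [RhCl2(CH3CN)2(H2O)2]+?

6

The six octahedral sites form three mutually perpendicular trans pairs.
Working through the distinct placements yields 5 geometric isomers: Cl trans, CH3CN trans, H2O trans; Cl cis, CH3CN trans, H2O cis; Cl cis, CH3CN cis, H2O trans; Cl cis, CH3CN cis, H2O cis (chiral); Cl trans, CH3CN cis, H2O cis.
One of these lacks any improper symmetry element and so occurs as an enantiomeric pair, giving 5 + 1 = 6 stereoisomers in total.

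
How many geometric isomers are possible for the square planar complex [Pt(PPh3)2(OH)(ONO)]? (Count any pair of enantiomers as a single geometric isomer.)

In a square planar complex each vertex has one trans partner and two cis neighbours.
Systematic placement gives 2 geometric isomers: PPh3 cis; PPh3 trans.

2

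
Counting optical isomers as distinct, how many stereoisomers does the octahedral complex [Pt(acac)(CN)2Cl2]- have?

The six octahedral sites form three mutually perpendicular trans pairs.
Each acac is bidentate and must span two cis positions.
There are 3 geometric isomers: CN trans, Cl cis; CN cis, Cl cis (chiral); CN cis, Cl trans.
One of these lacks any improper symmetry element and so occurs as an enantiomeric pair, giving 3 + 1 = 4 stereoisomers in total.

4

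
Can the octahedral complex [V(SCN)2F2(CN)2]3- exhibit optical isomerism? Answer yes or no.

yes

An octahedron has six vertices in three trans pairs; every non-trans pair is cis.
The distinct arrangements are (5 in all): SCN trans, F trans, CN trans; SCN cis, F cis, CN trans; SCN trans, F cis, CN cis; SCN cis, F cis, CN cis (chiral); SCN cis, F trans, CN cis.
One of these lacks any improper symmetry element and so occurs as an enantiomeric pair, giving 5 + 1 = 6 stereoisomers in total.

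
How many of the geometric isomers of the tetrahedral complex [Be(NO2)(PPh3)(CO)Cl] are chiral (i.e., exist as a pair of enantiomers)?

1

In a tetrahedral complex all four positions are equivalent and every pair of ligands is adjacent — there is no cis/trans distinction.
Only one geometric arrangement is possible; it has no improper symmetry element, so it exists as a pair of enantiomers (2 stereoisomers).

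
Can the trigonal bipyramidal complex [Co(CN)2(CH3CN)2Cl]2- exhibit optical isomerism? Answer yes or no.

Placing the ligands in turn and identifying arrangements related by rotation or reflection leaves 5 distinct geometric isomers.
One of these lacks any improper symmetry element and so occurs as an enantiomeric pair, giving 5 + 1 = 6 stereoisomers in total.

yes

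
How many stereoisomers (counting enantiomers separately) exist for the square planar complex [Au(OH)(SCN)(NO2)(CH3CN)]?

A square has two trans pairs of vertices; adjacent vertices are cis.
Systematic placement gives 3 geometric isomers: (CH3CN/OH trans, NO2/SCN trans); (CH3CN/SCN trans, NO2/OH trans); (CH3CN/NO2 trans, OH/SCN trans).
Each arrangement has an internal mirror plane or centre of symmetry, so none is chiral.

3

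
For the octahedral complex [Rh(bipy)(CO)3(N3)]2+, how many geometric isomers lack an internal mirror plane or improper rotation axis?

The six octahedral sites form three mutually perpendicular trans pairs.
Each bipy is bidentate and must span two cis positions.
Systematic placement gives 2 geometric isomers: CO mer; CO fac.
Each arrangement has an internal mirror plane or centre of symmetry, so none is chiral.

0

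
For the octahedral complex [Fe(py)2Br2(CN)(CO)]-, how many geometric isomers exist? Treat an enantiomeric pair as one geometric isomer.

6

There are 6 geometric isomers: py trans, Br trans; py cis, Br trans; py trans, Br cis; py cis, Br cis (3 arrangements, 2 chiral).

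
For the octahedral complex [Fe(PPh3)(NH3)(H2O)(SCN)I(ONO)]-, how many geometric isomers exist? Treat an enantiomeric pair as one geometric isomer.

In an octahedral complex each vertex has one trans partner and four cis neighbours.
Exhaustive case analysis gives 15 geometric isomers.

15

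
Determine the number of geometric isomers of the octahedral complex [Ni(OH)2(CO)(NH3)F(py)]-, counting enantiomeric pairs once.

9

Placing the ligands in turn and identifying arrangements related by rotation or reflection leaves 9 distinct geometric isomers.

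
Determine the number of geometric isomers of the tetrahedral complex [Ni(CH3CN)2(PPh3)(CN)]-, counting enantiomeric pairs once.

1

All four vertices of a tetrahedron are equivalent and mutually adjacent, so cis/trans isomerism cannot arise.
Only one geometric arrangement is possible.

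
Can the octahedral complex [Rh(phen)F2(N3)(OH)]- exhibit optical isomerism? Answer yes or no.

yes

In an octahedral complex each vertex has one trans partner and four cis neighbours.
Each phen is bidentate and must span two cis positions.
The distinct arrangements are (4 in all): F trans; F cis (3 arrangements, 2 chiral).
Of these, 2 lack any improper symmetry element and so occur as enantiomeric pairs, giving 4 + 2 = 6 stereoisomers in total.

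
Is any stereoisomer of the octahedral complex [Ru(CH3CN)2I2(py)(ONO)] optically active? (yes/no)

The distinct arrangements are (6 in all): CH3CN trans, I trans; CH3CN trans, I cis; CH3CN cis, I cis (3 arrangements, 2 chiral); CH3CN cis, I trans.
Of these, 2 lack any improper symmetry element and so occur as enantiomeric pairs, giving 6 + 2 = 8 stereoisomers in total.

yes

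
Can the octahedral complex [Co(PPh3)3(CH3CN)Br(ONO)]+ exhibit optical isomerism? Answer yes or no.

yes

An octahedron has six vertices in three trans pairs; every non-trans pair is cis.
Systematic placement gives 4 geometric isomers: PPh3 mer (3 arrangements); PPh3 fac (chiral).
One of these lacks any improper symmetry element and so occurs as an enantiomeric pair, giving 4 + 1 = 5 stereoisomers in total.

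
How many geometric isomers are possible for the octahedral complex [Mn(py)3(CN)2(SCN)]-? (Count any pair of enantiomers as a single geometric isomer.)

The six octahedral sites form three mutually perpendicular trans pairs.
Systematic placement gives 3 geometric isomers: py mer, CN trans; py mer, CN cis; py fac, CN cis.

3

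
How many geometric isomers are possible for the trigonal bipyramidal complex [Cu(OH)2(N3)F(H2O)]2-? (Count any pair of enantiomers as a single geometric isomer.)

7

A trigonal bipyramid has two axial and three equatorial sites, which are chemically inequivalent.
Systematic enumeration (placing each ligand type in turn and discarding arrangements equivalent by rotation or reflection) gives 7 geometric isomers.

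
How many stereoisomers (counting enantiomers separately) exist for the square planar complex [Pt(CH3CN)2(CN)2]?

2

In a square planar complex each vertex has one trans partner and two cis neighbours.
Systematic placement gives 2 geometric isomers: CH3CN cis; CH3CN trans.
Each arrangement has an internal mirror plane or centre of symmetry, so none is chiral.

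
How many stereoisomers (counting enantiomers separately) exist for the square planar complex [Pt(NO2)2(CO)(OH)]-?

2

In a square planar complex each vertex has one trans partner and two cis neighbours.
Working through the distinct placements yields 2 geometric isomers: NO2 cis; NO2 trans.
Each arrangement has an internal mirror plane or centre of symmetry, so none is chiral.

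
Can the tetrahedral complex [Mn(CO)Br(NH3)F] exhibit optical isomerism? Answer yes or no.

All four vertices of a tetrahedron are equivalent and mutually adjacent, so cis/trans isomerism cannot arise.
Only one geometric arrangement is possible; it has no improper symmetry element, so it exists as a pair of enantiomers (2 stereoisomers).

yes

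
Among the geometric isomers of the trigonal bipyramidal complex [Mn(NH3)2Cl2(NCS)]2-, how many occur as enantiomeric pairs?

1

In a trigonal bipyramid the two axial positions differ from the three equatorial ones.
Systematic enumeration (placing each ligand type in turn and discarding arrangements equivalent by rotation or reflection) gives 5 geometric isomers.
One of these lacks any improper symmetry element and so occurs as an enantiomeric pair, giving 5 + 1 = 6 stereoisomers in total.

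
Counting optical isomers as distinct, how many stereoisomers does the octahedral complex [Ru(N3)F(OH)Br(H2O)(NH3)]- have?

An octahedron has six vertices in three trans pairs; every non-trans pair is cis.
Placing the ligands in turn and identifying arrangements related by rotation or reflection leaves 15 distinct geometric isomers.
Of these, 15 lack any improper symmetry element and so occur as enantiomeric pairs, giving 15 + 15 = 30 stereoisomers in total.

30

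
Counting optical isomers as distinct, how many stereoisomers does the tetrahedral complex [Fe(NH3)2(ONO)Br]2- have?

Only one geometric arrangement is possible.

1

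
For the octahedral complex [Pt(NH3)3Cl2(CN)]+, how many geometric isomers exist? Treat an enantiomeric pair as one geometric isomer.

In an octahedral complex each vertex has one trans partner and four cis neighbours.
Systematic placement gives 3 geometric isomers: NH3 mer, Cl cis; NH3 mer, Cl trans; NH3 fac, Cl cis.

3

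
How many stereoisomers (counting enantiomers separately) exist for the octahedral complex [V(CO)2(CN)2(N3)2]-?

6

The six octahedral sites form three mutually perpendicular trans pairs.
Working through the distinct placements yields 5 geometric isomers: CO trans, CN trans, N3 trans; CO cis, CN trans, N3 cis; CO cis, CN cis, N3 trans; CO cis, CN cis, N3 cis (chiral); CO trans, CN cis, N3 cis.
One of these lacks any improper symmetry element and so occurs as an enantiomeric pair, giving 5 + 1 = 6 stereoisomers in total.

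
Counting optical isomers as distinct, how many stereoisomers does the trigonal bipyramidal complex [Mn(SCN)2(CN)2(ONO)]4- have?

A trigonal bipyramid has two axial and three equatorial sites, which are chemically inequivalent.
Systematic enumeration (placing each ligand type in turn and discarding arrangements equivalent by rotation or reflection) gives 5 geometric isomers.
One of these lacks any improper symmetry element and so occurs as an enantiomeric pair, giving 5 + 1 = 6 stereoisomers in total.

6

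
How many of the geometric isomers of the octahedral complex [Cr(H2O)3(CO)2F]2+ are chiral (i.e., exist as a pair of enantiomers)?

0

The six octahedral sites form three mutually perpendicular trans pairs.
There are 3 geometric isomers: H2O mer, CO trans; H2O mer, CO cis; H2O fac, CO cis.
Each arrangement has an internal mirror plane or centre of symmetry, so none is chiral.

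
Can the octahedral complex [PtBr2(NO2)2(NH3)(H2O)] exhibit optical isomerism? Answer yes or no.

yes

Systematic placement gives 6 geometric isomers: Br trans, NO2 trans; Br trans, NO2 cis; Br cis, NO2 trans; Br cis, NO2 cis (3 arrangements, 2 chiral).
Of these, 2 lack any improper symmetry element and so occur as enantiomeric pairs, giving 6 + 2 = 8 stereoisomers in total.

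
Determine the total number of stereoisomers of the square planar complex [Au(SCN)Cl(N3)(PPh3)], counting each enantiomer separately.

Systematic placement gives 3 geometric isomers: (Cl/PPh3 trans, N3/SCN trans); (Cl/SCN trans, N3/PPh3 trans); (Cl/N3 trans, PPh3/SCN trans).
Each arrangement has an internal mirror plane or centre of symmetry, so none is chiral.

3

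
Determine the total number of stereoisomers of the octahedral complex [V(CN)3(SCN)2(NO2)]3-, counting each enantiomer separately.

An octahedron has six vertices in three trans pairs; every non-trans pair is cis.
The distinct arrangements are (3 in all): CN mer, SCN trans; CN mer, SCN cis; CN fac, SCN cis.
Each arrangement has an internal mirror plane or centre of symmetry, so none is chiral.

3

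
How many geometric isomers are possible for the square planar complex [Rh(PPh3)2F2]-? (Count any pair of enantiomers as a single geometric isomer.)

In a square planar complex each vertex has one trans partner and two cis neighbours.
Systematic placement gives 2 geometric isomers: PPh3 cis; PPh3 trans.

2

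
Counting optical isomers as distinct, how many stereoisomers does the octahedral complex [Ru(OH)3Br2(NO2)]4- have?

3

There are 3 geometric isomers: OH mer, Br trans; OH mer, Br cis; OH fac, Br cis.
Each arrangement has an internal mirror plane or centre of symmetry, so none is chiral.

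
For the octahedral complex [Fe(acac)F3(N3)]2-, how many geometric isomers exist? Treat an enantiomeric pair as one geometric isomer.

2

The six octahedral sites form three mutually perpendicular trans pairs.
Each acac is bidentate and must span two cis positions.
Working through the distinct placements yields 2 geometric isomers: F mer; F fac.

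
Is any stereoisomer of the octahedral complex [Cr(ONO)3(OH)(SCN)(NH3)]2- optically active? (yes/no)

yes

Systematic placement gives 4 geometric isomers: ONO mer (3 arrangements); ONO fac (chiral).
One of these lacks any improper symmetry element and so occurs as an enantiomeric pair, giving 4 + 1 = 5 stereoisomers in total.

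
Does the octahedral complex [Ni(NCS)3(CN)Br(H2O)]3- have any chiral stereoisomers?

yes

The six octahedral sites form three mutually perpendicular trans pairs.
Systematic placement gives 4 geometric isomers: NCS mer (3 arrangements); NCS fac (chiral).
One of these lacks any improper symmetry element and so occurs as an enantiomeric pair, giving 4 + 1 = 5 stereoisomers in total.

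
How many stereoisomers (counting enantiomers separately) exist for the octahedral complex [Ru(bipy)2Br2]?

An octahedron has six vertices in three trans pairs; every non-trans pair is cis.
Each bipy is bidentate and must span two cis positions.
The distinct arrangements are (2 in all): Br trans; Br cis (chiral).
One of these lacks any improper symmetry element and so occurs as an enantiomeric pair, giving 2 + 1 = 3 stereoisomers in total.

3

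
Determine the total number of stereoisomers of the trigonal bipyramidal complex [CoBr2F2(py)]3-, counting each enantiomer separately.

In a trigonal bipyramid the two axial positions differ from the three equatorial ones.
Systematic enumeration (placing each ligand type in turn and discarding arrangements equivalent by rotation or reflection) gives 5 geometric isomers.
One of these lacks any improper symmetry element and so occurs as an enantiomeric pair, giving 5 + 1 = 6 stereoisomers in total.

6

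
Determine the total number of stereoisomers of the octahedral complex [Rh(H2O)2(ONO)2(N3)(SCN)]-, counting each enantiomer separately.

8

Working through the distinct placements yields 6 geometric isomers: H2O trans, ONO cis; H2O trans, ONO trans; H2O cis, ONO cis (3 arrangements, 2 chiral); H2O cis, ONO trans.
Of these, 2 lack any improper symmetry element and so occur as enantiomeric pairs, giving 6 + 2 = 8 stereoisomers in total.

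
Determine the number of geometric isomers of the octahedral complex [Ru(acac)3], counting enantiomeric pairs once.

An octahedron has six vertices in three trans pairs; every non-trans pair is cis.
Each acac is bidentate and must span two cis positions.
Only one geometric arrangement is possible; it has no improper symmetry element, so it exists as a pair of enantiomers (2 stereoisomers).

1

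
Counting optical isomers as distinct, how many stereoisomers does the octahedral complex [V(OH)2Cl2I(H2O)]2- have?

8

There are 6 geometric isomers: OH trans, Cl trans; OH cis, Cl trans; OH trans, Cl cis; OH cis, Cl cis (3 arrangements, 2 chiral).
Of these, 2 lack any improper symmetry element and so occur as enantiomeric pairs, giving 6 + 2 = 8 stereoisomers in total.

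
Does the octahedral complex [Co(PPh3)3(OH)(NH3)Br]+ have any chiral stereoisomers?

An octahedron has six vertices in three trans pairs; every non-trans pair is cis.
Working through the distinct placements yields 4 geometric isomers: PPh3 mer (3 arrangements); PPh3 fac (chiral).
One of these lacks any improper symmetry element and so occurs as an enantiomeric pair, giving 4 + 1 = 5 stereoisomers in total.

yes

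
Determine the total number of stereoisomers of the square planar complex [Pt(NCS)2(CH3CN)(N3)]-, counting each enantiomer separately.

2

Systematic placement gives 2 geometric isomers: NCS cis; NCS trans.
Each arrangement has an internal mirror plane or centre of symmetry, so none is chiral.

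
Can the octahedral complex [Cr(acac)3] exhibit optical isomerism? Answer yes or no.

An octahedron has six vertices in three trans pairs; every non-trans pair is cis.
Each acac is bidentate and must span two cis positions.
Only one geometric arrangement is possible; it has no improper symmetry element, so it exists as a pair of enantiomers (2 stereoisomers).

yes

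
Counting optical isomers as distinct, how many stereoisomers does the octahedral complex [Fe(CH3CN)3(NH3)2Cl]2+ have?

The six octahedral sites form three mutually perpendicular trans pairs.
The distinct arrangements are (3 in all): CH3CN mer, NH3 trans; CH3CN mer, NH3 cis; CH3CN fac, NH3 cis.
Each arrangement has an internal mirror plane or centre of symmetry, so none is chiral.

3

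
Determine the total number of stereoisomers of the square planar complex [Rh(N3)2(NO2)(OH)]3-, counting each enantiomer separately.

2

There are 2 geometric isomers: N3 cis; N3 trans.
Each arrangement has an internal mirror plane or centre of symmetry, so none is chiral.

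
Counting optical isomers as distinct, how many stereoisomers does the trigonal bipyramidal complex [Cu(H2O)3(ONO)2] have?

In a trigonal bipyramid the two axial positions differ from the three equatorial ones.
Systematic placement gives 3 geometric isomers: ONO both equatorial; ONO one axial, one equatorial; ONO both axial.
Each arrangement has an internal mirror plane or centre of symmetry, so none is chiral.

3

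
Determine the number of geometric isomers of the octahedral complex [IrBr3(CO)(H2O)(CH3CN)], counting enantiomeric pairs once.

The six octahedral sites form three mutually perpendicular trans pairs.
Working through the distinct placements yields 4 geometric isomers: Br mer (3 arrangements); Br fac (chiral).

4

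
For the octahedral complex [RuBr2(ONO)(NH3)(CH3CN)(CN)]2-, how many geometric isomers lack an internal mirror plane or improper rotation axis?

6

In an octahedral complex each vertex has one trans partner and four cis neighbours.
Placing the ligands in turn and identifying arrangements related by rotation or reflection leaves 9 distinct geometric isomers.
Of these, 6 lack any improper symmetry element and so occur as enantiomeric pairs, giving 9 + 6 = 15 stereoisomers in total.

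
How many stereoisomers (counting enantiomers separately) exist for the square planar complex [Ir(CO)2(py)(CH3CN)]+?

In a square planar complex each vertex has one trans partner and two cis neighbours.
Systematic placement gives 2 geometric isomers: CO cis; CO trans.
Each arrangement has an internal mirror plane or centre of symmetry, so none is chiral.

2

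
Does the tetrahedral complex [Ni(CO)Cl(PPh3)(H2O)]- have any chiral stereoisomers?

Only one geometric arrangement is possible; it has no improper symmetry element, so it exists as a pair of enantiomers (2 stereoisomers).

yes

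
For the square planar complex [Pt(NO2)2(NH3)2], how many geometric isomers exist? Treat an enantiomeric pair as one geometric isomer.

A square has two trans pairs of vertices; adjacent vertices are cis.
There are 2 geometric isomers: NO2 cis; NO2 trans.

2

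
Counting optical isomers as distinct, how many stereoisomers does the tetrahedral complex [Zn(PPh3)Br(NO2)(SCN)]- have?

2

Only one geometric arrangement is possible; it has no improper symmetry element, so it exists as a pair of enantiomers (2 stereoisomers).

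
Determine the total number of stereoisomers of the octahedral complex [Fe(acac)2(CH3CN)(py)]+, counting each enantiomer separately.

3

The six octahedral sites form three mutually perpendicular trans pairs.
Each acac is bidentate and must span two cis positions.
The distinct arrangements are (2 in all): CH3CN and py mutually cis (chiral); CH3CN and py mutually trans.
One of these lacks any improper symmetry element and so occurs as an enantiomeric pair, giving 2 + 1 = 3 stereoisomers in total.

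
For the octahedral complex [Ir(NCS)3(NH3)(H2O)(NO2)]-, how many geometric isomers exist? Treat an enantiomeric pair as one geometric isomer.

In an octahedral complex each vertex has one trans partner and four cis neighbours.
Working through the distinct placements yields 4 geometric isomers: NCS mer (3 arrangements); NCS fac (chiral).

4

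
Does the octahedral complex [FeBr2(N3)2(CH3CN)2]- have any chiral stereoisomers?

In an octahedral complex each vertex has one trans partner and four cis neighbours.
Working through the distinct placements yields 5 geometric isomers: Br trans, N3 trans, CH3CN trans; Br trans, N3 cis, CH3CN cis; Br cis, N3 trans, CH3CN cis; Br cis, N3 cis, CH3CN cis (chiral); Br cis, N3 cis, CH3CN trans.
One of these lacks any improper symmetry element and so occurs as an enantiomeric pair, giving 5 + 1 = 6 stereoisomers in total.

yes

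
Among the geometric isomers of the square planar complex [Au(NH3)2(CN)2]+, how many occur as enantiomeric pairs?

0

Systematic placement gives 2 geometric isomers: NH3 cis; NH3 trans.
Each arrangement has an internal mirror plane or centre of symmetry, so none is chiral.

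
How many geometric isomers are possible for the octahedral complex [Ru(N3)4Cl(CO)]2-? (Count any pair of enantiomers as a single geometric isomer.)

The six octahedral sites form three mutually perpendicular trans pairs.
There are 2 geometric isomers: Cl and CO mutually trans; Cl and CO mutually cis.

2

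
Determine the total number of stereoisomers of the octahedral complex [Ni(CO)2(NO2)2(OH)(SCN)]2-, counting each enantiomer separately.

8

In an octahedral complex each vertex has one trans partner and four cis neighbours.
Systematic placement gives 6 geometric isomers: CO trans, NO2 trans; CO trans, NO2 cis; CO cis, NO2 cis (3 arrangements, 2 chiral); CO cis, NO2 trans.
Of these, 2 lack any improper symmetry element and so occur as enantiomeric pairs, giving 6 + 2 = 8 stereoisomers in total.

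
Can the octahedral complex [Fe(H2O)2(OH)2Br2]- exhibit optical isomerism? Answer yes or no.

yes

In an octahedral complex each vertex has one trans partner and four cis neighbours.
There are 5 geometric isomers: H2O trans, OH trans, Br trans; H2O cis, OH cis, Br trans; H2O cis, OH trans, Br cis; H2O cis, OH cis, Br cis (chiral); H2O trans, OH cis, Br cis.
One of these lacks any improper symmetry element and so occurs as an enantiomeric pair, giving 5 + 1 = 6 stereoisomers in total.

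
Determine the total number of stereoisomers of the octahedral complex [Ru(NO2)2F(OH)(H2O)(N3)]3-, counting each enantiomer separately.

15

An octahedron has six vertices in three trans pairs; every non-trans pair is cis.
Exhaustive case analysis gives 9 geometric isomers.
Of these, 6 lack any improper symmetry element and so occur as enantiomeric pairs, giving 9 + 6 = 15 stereoisomers in total.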